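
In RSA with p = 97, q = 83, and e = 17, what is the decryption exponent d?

φ(n) = (p−1)(q−1) = 96·82 = 7872.
Need d with 17·d ≡ 1 (mod 7872). Apply the extended Euclidean algorithm:
7872 = 463*17 + 1
17 = 17*1 + 0
Back-substitute:
1 = 7872 − 463·17
So 17·(-463) ≡ 1 (mod 7872), hence d ≡ -463 ≡ 7409 (mod 7872).

7409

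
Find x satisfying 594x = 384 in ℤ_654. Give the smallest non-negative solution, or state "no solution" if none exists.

59

First find gcd(594, 654):
654 = 1·594 + 60
594 = 9·60 + 54
60 = 1·54 + 6
54 = 9·6 + 0
gcd = 6 and 6 | 384, so solutions exist. Divide through by 6: 99x ≡ 64 (mod 109).
Now find 99⁻¹ mod 109:
109 = 1×99 + 10
99 = 9×10 + 9
10 = 1×9 + 1
9 = 9×1 + 0
Back-substitute:
1 = 10 − 9
1 = −99 + 10·10
1 = 10·109 − 11·99
So 99·(-11) ≡ 1 (mod 109), i.e. 99⁻¹ ≡ 98.
Then x ≡ 98·64 ≡ 59 (mod 109); the smallest non-negative solution is x = 59.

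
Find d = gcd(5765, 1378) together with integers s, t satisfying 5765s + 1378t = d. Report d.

Repeated division:
5765 = 4×1378 + 253
1378 = 5×253 + 113
253 = 2×113 + 27
113 = 4×27 + 5
27 = 5×5 + 2
5 = 2×2 + 1
2 = 2×1 + 0
gcd(5765, 1378) = 1.
Working backward:
1 = 5 − 2·2
1 = −2·27 + 11·5
1 = 11·113 − 46·27
1 = −46·253 + 103·113
1 = 103·1378 − 561·253
1 = −561·5765 + 2347·1378
So 1 = (-561)·5765 + (2347)·1378.

1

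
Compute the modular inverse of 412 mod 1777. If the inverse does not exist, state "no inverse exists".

gcd(1777, 412) by repeated division:
1777 = 4*412 + 129
412 = 3*129 + 25
129 = 5*25 + 4
25 = 6*4 + 1
4 = 4*1 + 0
gcd = 1, so the inverse exists. Back-substitute:
1 = 25 − 6·4
1 = −6·129 + 31·25
1 = 31·412 − 99·129
1 = −99·1777 + 427·412
So 412·427 ≡ 1 (mod 1777).

427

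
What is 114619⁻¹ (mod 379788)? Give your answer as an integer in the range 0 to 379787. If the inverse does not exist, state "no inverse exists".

362707

gcd(379788, 114619) by repeated division:
379788 = 3×114619 + 35931
114619 = 3×35931 + 6826
35931 = 5×6826 + 1801
6826 = 3×1801 + 1423
1801 = 1×1423 + 378
1423 = 3×378 + 289
378 = 1×289 + 89
289 = 3×89 + 22
89 = 4×22 + 1
22 = 22×1 + 0
The gcd is 1. Working backward:
1 = 89 − 4·22
1 = −4·289 + 13·89
1 = 13·378 − 17·289
1 = −17·1423 + 64·378
1 = 64·1801 − 81·1423
1 = −81·6826 + 307·1801
1 = 307·35931 − 1616·6826
1 = −1616·114619 + 5155·35931
1 = 5155·379788 − 17081·114619
Thus 114619·(-17081) ≡ 1 (mod 379788); reducing, -17081 mod 379788 = 362707.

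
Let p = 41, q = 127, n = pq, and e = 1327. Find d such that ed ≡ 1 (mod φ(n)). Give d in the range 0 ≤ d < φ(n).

3103

φ(n) = (p−1)(q−1) = 40·126 = 5040.
Need d with 1327·d ≡ 1 (mod 5040). Apply the extended Euclidean algorithm:
5040 = 3*1327 + 1059
1327 = 1*1059 + 268
1059 = 3*268 + 255
268 = 1*255 + 13
255 = 19*13 + 8
13 = 1*8 + 5
8 = 1*5 + 3
5 = 1*3 + 2
3 = 1*2 + 1
2 = 2*1 + 0
Back-substitute:
1 = 3 − 2
1 = −5 + 2·3
1 = 2·8 − 3·5
1 = −3·13 + 5·8
1 = 5·255 − 98·13
1 = −98·268 + 103·255
1 = 103·1059 − 407·268
1 = −407·1327 + 510·1059
1 = 510·5040 − 1937·1327
So 1327·(-1937) ≡ 1 (mod 5040), hence d ≡ -1937 ≡ 3103 (mod 5040).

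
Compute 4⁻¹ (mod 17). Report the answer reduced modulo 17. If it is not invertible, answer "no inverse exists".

13

Run Euclid on (17, 4):
17 = 4*4 + 1
4 = 4*1 + 0
Since gcd(4, 17) = 1, back-substitute to write 1 as a combination:
1 = 17 − 4·4
So 4·(-4) ≡ 1 (mod 17), and -4 ≡ 13 (mod 17).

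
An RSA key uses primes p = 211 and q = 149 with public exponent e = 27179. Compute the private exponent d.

5099

φ(n) = (p−1)(q−1) = 210·148 = 31080.
Need d with 27179·d ≡ 1 (mod 31080). Apply the extended Euclidean algorithm:
31080 = 1*27179 + 3901
27179 = 6*3901 + 3773
3901 = 1*3773 + 128
3773 = 29*128 + 61
128 = 2*61 + 6
61 = 10*6 + 1
6 = 6*1 + 0
Back-substitute:
1 = 61 − 10·6
1 = −10·128 + 21·61
1 = 21·3773 − 619·128
1 = −619·3901 + 640·3773
1 = 640·27179 − 4459·3901
1 = −4459·31080 + 5099·27179
So 27179·5099 ≡ 1 (mod 31080), hence d = 5099.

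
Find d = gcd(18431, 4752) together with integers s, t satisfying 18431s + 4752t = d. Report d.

Euclidean algorithm:
18431 = 3×4752 + 4175
4752 = 1×4175 + 577
4175 = 7×577 + 136
577 = 4×136 + 33
136 = 4×33 + 4
33 = 8×4 + 1
4 = 4×1 + 0
gcd(18431, 4752) = 1.
Back-substituting:
1 = 33 − 8·4
1 = −8·136 + 33·33
1 = 33·577 − 140·136
1 = −140·4175 + 1013·577
1 = 1013·4752 − 1153·4175
1 = −1153·18431 + 4472·4752
So 1 = (-1153)·18431 + (4472)·4752.

1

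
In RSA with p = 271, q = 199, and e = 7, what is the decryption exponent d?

45823

φ(n) = (p−1)(q−1) = 270·198 = 53460.
Need d with 7·d ≡ 1 (mod 53460). Apply the extended Euclidean algorithm:
53460 = 7637·7 + 1
7 = 7·1 + 0
Back-substitute:
1 = 53460 − 7637·7
So 7·(-7637) ≡ 1 (mod 53460), hence d ≡ -7637 ≡ 45823 (mod 53460).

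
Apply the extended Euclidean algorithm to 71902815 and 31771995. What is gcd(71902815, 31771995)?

15

Repeated division:
71902815 = 2*31771995 + 8358825
31771995 = 3*8358825 + 6695520
8358825 = 1*6695520 + 1663305
6695520 = 4*1663305 + 42300
1663305 = 39*42300 + 13605
42300 = 3*13605 + 1485
13605 = 9*1485 + 240
1485 = 6*240 + 45
240 = 5*45 + 15
45 = 3*15 + 0
gcd(71902815, 31771995) = 15.
Working backward:
15 = 240 − 5·45
15 = −5·1485 + 31·240
15 = 31·13605 − 284·1485
15 = −284·42300 + 883·13605
15 = 883·1663305 − 34721·42300
15 = −34721·6695520 + 139767·1663305
15 = 139767·8358825 − 174488·6695520
15 = −174488·31771995 + 663231·8358825
15 = 663231·71902815 − 1500950·31771995
So 15 = (663231)·71902815 + (-1500950)·31771995.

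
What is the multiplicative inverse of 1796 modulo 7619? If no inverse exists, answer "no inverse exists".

Extended Euclidean algorithm:
7619 = 4·1796 + 435
1796 = 4·435 + 56
435 = 7·56 + 43
56 = 1·43 + 13
43 = 3·13 + 4
13 = 3·4 + 1
4 = 4·1 + 0
The gcd is 1. Working backward:
1 = 13 − 3·4
1 = −3·43 + 10·13
1 = 10·56 − 13·43
1 = −13·435 + 101·56
1 = 101·1796 − 417·435
1 = −417·7619 + 1769·1796
So 1796·1769 ≡ 1 (mod 7619).

1769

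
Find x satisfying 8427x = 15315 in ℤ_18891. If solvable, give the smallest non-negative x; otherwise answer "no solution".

First find gcd(8427, 18891):
18891 = 2·8427 + 2037
8427 = 4·2037 + 279
2037 = 7·279 + 84
279 = 3·84 + 27
84 = 3·27 + 3
27 = 9·3 + 0
gcd = 3 and 3 | 15315, so solutions exist. Divide through by 3: 2809x ≡ 5105 (mod 6297).
Now find 2809⁻¹ mod 6297:
6297 = 2·2809 + 679
2809 = 4·679 + 93
679 = 7·93 + 28
93 = 3·28 + 9
28 = 3·9 + 1
9 = 9·1 + 0
Back-substitute:
1 = 28 − 3·9
1 = −3·93 + 10·28
1 = 10·679 − 73·93
1 = −73·2809 + 302·679
1 = 302·6297 − 677·2809
So 2809·(-677) ≡ 1 (mod 6297), i.e. 2809⁻¹ ≡ 5620.
Then x ≡ 5620·5105 ≡ 968 (mod 6297); the smallest non-negative solution is x = 968.

968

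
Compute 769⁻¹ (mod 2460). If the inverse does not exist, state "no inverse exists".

gcd(2460, 769) by repeated division:
2460 = 3·769 + 153
769 = 5·153 + 4
153 = 38·4 + 1
4 = 4·1 + 0
gcd = 1, so the inverse exists. Back-substitute:
1 = 153 − 38·4
1 = −38·769 + 191·153
1 = 191·2460 − 611·769
Thus 769·(-611) ≡ 1 (mod 2460); reducing, -611 mod 2460 = 1849.

1849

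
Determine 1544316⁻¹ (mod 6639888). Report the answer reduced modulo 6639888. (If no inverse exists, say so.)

no inverse exists

Compute gcd(1544316, 6639888):
6639888 = 4·1544316 + 462624
1544316 = 3·462624 + 156444
462624 = 2·156444 + 149736
156444 = 1·149736 + 6708
149736 = 22·6708 + 2160
6708 = 3·2160 + 228
2160 = 9·228 + 108
228 = 2·108 + 12
108 = 9·12 + 0
The gcd is 12, not 1, hence no inverse exists.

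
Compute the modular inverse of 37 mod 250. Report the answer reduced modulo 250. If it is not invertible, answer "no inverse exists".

223

Apply the Euclidean algorithm to 250 and 37:
250 = 6·37 + 28
37 = 1·28 + 9
28 = 3·9 + 1
9 = 9·1 + 0
The gcd is 1. Working backward:
1 = 28 − 3·9
1 = −3·37 + 4·28
1 = 4·250 − 27·37
Thus 37·(-27) ≡ 1 (mod 250); reducing, -27 mod 250 = 223.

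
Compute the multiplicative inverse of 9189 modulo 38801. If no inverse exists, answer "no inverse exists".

Run Euclid on (38801, 9189):
38801 = 4×9189 + 2045
9189 = 4×2045 + 1009
2045 = 2×1009 + 27
1009 = 37×27 + 10
27 = 2×10 + 7
10 = 1×7 + 3
7 = 2×3 + 1
3 = 3×1 + 0
Since gcd(9189, 38801) = 1, back-substitute to write 1 as a combination:
1 = 7 − 2·3
1 = −2·10 + 3·7
1 = 3·27 − 8·10
1 = −8·1009 + 299·27
1 = 299·2045 − 606·1009
1 = −606·9189 + 2723·2045
1 = 2723·38801 − 11498·9189
Thus 9189·(-11498) ≡ 1 (mod 38801); reducing, -11498 mod 38801 = 27303.

27303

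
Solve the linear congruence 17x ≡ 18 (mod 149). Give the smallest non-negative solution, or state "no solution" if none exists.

115

First find gcd(17, 149):
149 = 8×17 + 13
17 = 1×13 + 4
13 = 3×4 + 1
4 = 4×1 + 0
gcd = 1, so a unique solution mod 149 exists.
Back-substitute for the Bézout coefficients:
1 = 13 − 3·4
1 = −3·17 + 4·13
1 = 4·149 − 35·17
So 17·(-35) ≡ 1 (mod 149), giving 17⁻¹ ≡ 114.
x ≡ 17⁻¹·18 ≡ 114·18 ≡ 115 (mod 149).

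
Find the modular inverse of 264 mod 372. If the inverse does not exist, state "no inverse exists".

Compute gcd(264, 372):
372 = 1×264 + 108
264 = 2×108 + 48
108 = 2×48 + 12
48 = 4×12 + 0
Since gcd = 12 > 1, 264 is not a unit mod 372.

no inverse exists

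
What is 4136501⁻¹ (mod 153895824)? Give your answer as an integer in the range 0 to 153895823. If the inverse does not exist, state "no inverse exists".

gcd(153895824, 4136501) by repeated division:
153895824 = 37×4136501 + 845287
4136501 = 4×845287 + 755353
845287 = 1×755353 + 89934
755353 = 8×89934 + 35881
89934 = 2×35881 + 18172
35881 = 1×18172 + 17709
18172 = 1×17709 + 463
17709 = 38×463 + 115
463 = 4×115 + 3
115 = 38×3 + 1
3 = 3×1 + 0
gcd = 1, so the inverse exists. Back-substitute:
1 = 115 − 38·3
1 = −38·463 + 153·115
1 = 153·17709 − 5852·463
1 = −5852·18172 + 6005·17709
1 = 6005·35881 − 11857·18172
1 = −11857·89934 + 29719·35881
1 = 29719·755353 − 249609·89934
1 = −249609·845287 + 279328·755353
1 = 279328·4136501 − 1366921·845287
1 = −1366921·153895824 + 50855405·4136501
So 4136501·50855405 ≡ 1 (mod 153895824).

50855405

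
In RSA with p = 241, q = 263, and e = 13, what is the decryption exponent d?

φ(n) = (p−1)(q−1) = 240·262 = 62880.
Need d with 13·d ≡ 1 (mod 62880). Apply the extended Euclidean algorithm:
62880 = 4836*13 + 12
13 = 1*12 + 1
12 = 12*1 + 0
Back-substitute:
1 = 13 − 12
1 = −62880 + 4837·13
So 13·4837 ≡ 1 (mod 62880), hence d = 4837.

4837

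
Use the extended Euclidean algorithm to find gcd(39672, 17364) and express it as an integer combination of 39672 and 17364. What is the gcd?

12

Euclidean algorithm:
39672 = 2×17364 + 4944
17364 = 3×4944 + 2532
4944 = 1×2532 + 2412
2532 = 1×2412 + 120
2412 = 20×120 + 12
120 = 10×12 + 0
gcd(39672, 17364) = 12.
Express as a combination:
12 = 2412 − 20·120
12 = −20·2532 + 21·2412
12 = 21·4944 − 41·2532
12 = −41·17364 + 144·4944
12 = 144·39672 − 329·17364
So 12 = (144)·39672 + (-329)·17364.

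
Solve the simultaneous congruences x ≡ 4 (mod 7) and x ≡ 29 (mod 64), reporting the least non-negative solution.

Write x = 4 + 7·k. Then 7·k ≡ 29 − 4 ≡ 25 (mod 64).
Need 7⁻¹ mod 64. Extended Euclid on (64, 7):
64 = 9·7 + 1
7 = 7·1 + 0
Back-substitute:
1 = 64 − 9·7
7⁻¹ ≡ 55 (mod 64), so k ≡ 55·25 ≡ 31 (mod 64).
x = 4 + 7·31 = 221.

221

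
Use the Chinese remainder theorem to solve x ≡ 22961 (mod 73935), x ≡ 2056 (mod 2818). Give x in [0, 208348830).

Write x = 22961 + 73935·k. Then 73935·k ≡ 2056 − 22961 ≡ 1639 (mod 2818).
Need 73935⁻¹ mod 2818. Extended Euclid on (2818, 667):
2818 = 4×667 + 150
667 = 4×150 + 67
150 = 2×67 + 16
67 = 4×16 + 3
16 = 5×3 + 1
3 = 3×1 + 0
Back-substitute:
1 = 16 − 5·3
1 = −5·67 + 21·16
1 = 21·150 − 47·67
1 = −47·667 + 209·150
1 = 209·2818 − 883·667
73935⁻¹ ≡ 1935 (mod 2818), so k ≡ 1935·1639 ≡ 1215 (mod 2818).
x = 22961 + 73935·1215 = 89853986.

89853986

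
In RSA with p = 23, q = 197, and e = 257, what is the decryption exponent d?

4161

φ(n) = (p−1)(q−1) = 22·196 = 4312.
Need d with 257·d ≡ 1 (mod 4312). Apply the extended Euclidean algorithm:
4312 = 16*257 + 200
257 = 1*200 + 57
200 = 3*57 + 29
57 = 1*29 + 28
29 = 1*28 + 1
28 = 28*1 + 0
Back-substitute:
1 = 29 − 28
1 = −57 + 2·29
1 = 2·200 − 7·57
1 = −7·257 + 9·200
1 = 9·4312 − 151·257
So 257·(-151) ≡ 1 (mod 4312), hence d ≡ -151 ≡ 4161 (mod 4312).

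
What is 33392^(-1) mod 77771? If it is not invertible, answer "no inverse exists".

33382

gcd(77771, 33392) by repeated division:
77771 = 2*33392 + 10987
33392 = 3*10987 + 431
10987 = 25*431 + 212
431 = 2*212 + 7
212 = 30*7 + 2
7 = 3*2 + 1
2 = 2*1 + 0
gcd = 1, so the inverse exists. Back-substitute:
1 = 7 − 3·2
1 = −3·212 + 91·7
1 = 91·431 − 185·212
1 = −185·10987 + 4716·431
1 = 4716·33392 − 14333·10987
1 = −14333·77771 + 33382·33392
So 33392·33382 ≡ 1 (mod 77771).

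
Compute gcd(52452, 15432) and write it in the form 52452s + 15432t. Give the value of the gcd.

Euclidean algorithm:
52452 = 3*15432 + 6156
15432 = 2*6156 + 3120
6156 = 1*3120 + 3036
3120 = 1*3036 + 84
3036 = 36*84 + 12
84 = 7*12 + 0
gcd(52452, 15432) = 12.
Back-substituting:
12 = 3036 − 36·84
12 = −36·3120 + 37·3036
12 = 37·6156 − 73·3120
12 = −73·15432 + 183·6156
12 = 183·52452 − 622·15432
So 12 = (183)·52452 + (-622)·15432.

12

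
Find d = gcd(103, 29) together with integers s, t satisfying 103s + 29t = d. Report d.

Apply Euclid's algorithm to 103 and 29:
103 = 3·29 + 16
29 = 1·16 + 13
16 = 1·13 + 3
13 = 4·3 + 1
3 = 3·1 + 0
gcd(103, 29) = 1.
Back-substituting:
1 = 13 − 4·3
1 = −4·16 + 5·13
1 = 5·29 − 9·16
1 = −9·103 + 32·29
So 1 = (-9)·103 + (32)·29.

1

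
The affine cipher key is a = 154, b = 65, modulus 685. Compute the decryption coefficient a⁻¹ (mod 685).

129

Apply the Euclidean algorithm to 685 and 154:
685 = 4*154 + 69
154 = 2*69 + 16
69 = 4*16 + 5
16 = 3*5 + 1
5 = 5*1 + 0
Since gcd(154, 685) = 1, back-substitute to write 1 as a combination:
1 = 16 − 3·5
1 = −3·69 + 13·16
1 = 13·154 − 29·69
1 = −29·685 + 129·154
So 154·129 ≡ 1 (mod 685).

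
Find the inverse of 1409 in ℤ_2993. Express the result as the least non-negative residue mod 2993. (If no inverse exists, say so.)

Extended Euclidean algorithm:
2993 = 2·1409 + 175
1409 = 8·175 + 9
175 = 19·9 + 4
9 = 2·4 + 1
4 = 4·1 + 0
Since gcd(1409, 2993) = 1, back-substitute to write 1 as a combination:
1 = 9 − 2·4
1 = −2·175 + 39·9
1 = 39·1409 − 314·175
1 = −314·2993 + 667·1409
So 1409·667 ≡ 1 (mod 2993).

667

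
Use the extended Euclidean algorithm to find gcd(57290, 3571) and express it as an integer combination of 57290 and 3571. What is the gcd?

1

Apply Euclid's algorithm to 57290 and 3571:
57290 = 16×3571 + 154
3571 = 23×154 + 29
154 = 5×29 + 9
29 = 3×9 + 2
9 = 4×2 + 1
2 = 2×1 + 0
gcd(57290, 3571) = 1.
Express as a combination:
1 = 9 − 4·2
1 = −4·29 + 13·9
1 = 13·154 − 69·29
1 = −69·3571 + 1600·154
1 = 1600·57290 − 25669·3571
So 1 = (1600)·57290 + (-25669)·3571.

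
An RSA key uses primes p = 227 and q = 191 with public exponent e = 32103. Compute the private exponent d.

φ(n) = (p−1)(q−1) = 226·190 = 42940.
Need d with 32103·d ≡ 1 (mod 42940). Apply the extended Euclidean algorithm:
42940 = 1·32103 + 10837
32103 = 2·10837 + 10429
10837 = 1·10429 + 408
10429 = 25·408 + 229
408 = 1·229 + 179
229 = 1·179 + 50
179 = 3·50 + 29
50 = 1·29 + 21
29 = 1·21 + 8
21 = 2·8 + 5
8 = 1·5 + 3
5 = 1·3 + 2
3 = 1·2 + 1
2 = 2·1 + 0
Back-substitute:
1 = 3 − 2
1 = −5 + 2·3
1 = 2·8 − 3·5
1 = −3·21 + 8·8
1 = 8·29 − 11·21
1 = −11·50 + 19·29
1 = 19·179 − 68·50
1 = −68·229 + 87·179
1 = 87·408 − 155·229
1 = −155·10429 + 3962·408
1 = 3962·10837 − 4117·10429
1 = −4117·32103 + 12196·10837
1 = 12196·42940 − 16313·32103
So 32103·(-16313) ≡ 1 (mod 42940), hence d ≡ -16313 ≡ 26627 (mod 42940).

26627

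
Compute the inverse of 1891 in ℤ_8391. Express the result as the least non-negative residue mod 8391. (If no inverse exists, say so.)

6727

Run Euclid on (8391, 1891):
8391 = 4·1891 + 827
1891 = 2·827 + 237
827 = 3·237 + 116
237 = 2·116 + 5
116 = 23·5 + 1
5 = 5·1 + 0
Since gcd(1891, 8391) = 1, back-substitute to write 1 as a combination:
1 = 116 − 23·5
1 = −23·237 + 47·116
1 = 47·827 − 164·237
1 = −164·1891 + 375·827
1 = 375·8391 − 1664·1891
So 1891·(-1664) ≡ 1 (mod 8391), and -1664 ≡ 6727 (mod 8391).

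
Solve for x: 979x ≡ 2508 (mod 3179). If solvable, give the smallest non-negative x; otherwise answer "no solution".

74

First find gcd(979, 3179):
3179 = 3×979 + 242
979 = 4×242 + 11
242 = 22×11 + 0
gcd = 11 and 11 | 2508, so solutions exist. Divide through by 11: 89x ≡ 228 (mod 289).
Now find 89⁻¹ mod 289:
289 = 3·89 + 22
89 = 4·22 + 1
22 = 22·1 + 0
Back-substitute:
1 = 89 − 4·22
1 = −4·289 + 13·89
So 89⁻¹ ≡ 13 (mod 289).
Then x ≡ 13·228 ≡ 74 (mod 289); the smallest non-negative solution is x = 74.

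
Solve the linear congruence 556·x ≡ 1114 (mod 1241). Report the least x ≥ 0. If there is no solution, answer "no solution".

First find gcd(556, 1241):
1241 = 2×556 + 129
556 = 4×129 + 40
129 = 3×40 + 9
40 = 4×9 + 4
9 = 2×4 + 1
4 = 4×1 + 0
gcd = 1, so a unique solution mod 1241 exists.
Back-substitute for the Bézout coefficients:
1 = 9 − 2·4
1 = −2·40 + 9·9
1 = 9·129 − 29·40
1 = −29·556 + 125·129
1 = 125·1241 − 279·556
So 556·(-279) ≡ 1 (mod 1241), giving 556⁻¹ ≡ 962.
x ≡ 556⁻¹·1114 ≡ 962·1114 ≡ 685 (mod 1241).

685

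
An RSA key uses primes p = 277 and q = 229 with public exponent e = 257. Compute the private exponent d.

φ(n) = (p−1)(q−1) = 276·228 = 62928.
Need d with 257·d ≡ 1 (mod 62928). Apply the extended Euclidean algorithm:
62928 = 244×257 + 220
257 = 1×220 + 37
220 = 5×37 + 35
37 = 1×35 + 2
35 = 17×2 + 1
2 = 2×1 + 0
Back-substitute:
1 = 35 − 17·2
1 = −17·37 + 18·35
1 = 18·220 − 107·37
1 = −107·257 + 125·220
1 = 125·62928 − 30607·257
So 257·(-30607) ≡ 1 (mod 62928), hence d ≡ -30607 ≡ 32321 (mod 62928).

32321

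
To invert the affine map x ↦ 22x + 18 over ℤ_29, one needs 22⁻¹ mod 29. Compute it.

4

Extended Euclidean algorithm:
29 = 1·22 + 7
22 = 3·7 + 1
7 = 7·1 + 0
gcd = 1, so the inverse exists. Back-substitute:
1 = 22 − 3·7
1 = −3·29 + 4·22
So 22·4 ≡ 1 (mod 29).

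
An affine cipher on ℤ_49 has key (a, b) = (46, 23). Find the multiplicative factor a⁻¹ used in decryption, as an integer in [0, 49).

16

Run Euclid on (49, 46):
49 = 1·46 + 3
46 = 15·3 + 1
3 = 3·1 + 0
gcd = 1, so the inverse exists. Back-substitute:
1 = 46 − 15·3
1 = −15·49 + 16·46
So 46·16 ≡ 1 (mod 49).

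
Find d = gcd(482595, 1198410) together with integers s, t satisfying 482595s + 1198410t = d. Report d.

15

Repeated division:
1198410 = 2*482595 + 233220
482595 = 2*233220 + 16155
233220 = 14*16155 + 7050
16155 = 2*7050 + 2055
7050 = 3*2055 + 885
2055 = 2*885 + 285
885 = 3*285 + 30
285 = 9*30 + 15
30 = 2*15 + 0
gcd(482595, 1198410) = 15.
Express as a combination:
15 = 285 − 9·30
15 = −9·885 + 28·285
15 = 28·2055 − 65·885
15 = −65·7050 + 223·2055
15 = 223·16155 − 511·7050
15 = −511·233220 + 7377·16155
15 = 7377·482595 − 15265·233220
15 = −15265·1198410 + 37907·482595
So 15 = (-15265)·1198410 + (37907)·482595.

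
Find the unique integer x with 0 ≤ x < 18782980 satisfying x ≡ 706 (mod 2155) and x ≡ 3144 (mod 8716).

Write x = 706 + 2155·k. Then 2155·k ≡ 3144 − 706 ≡ 2438 (mod 8716).
Need 2155⁻¹ mod 8716. Extended Euclid on (8716, 2155):
8716 = 4×2155 + 96
2155 = 22×96 + 43
96 = 2×43 + 10
43 = 4×10 + 3
10 = 3×3 + 1
3 = 3×1 + 0
Back-substitute:
1 = 10 − 3·3
1 = −3·43 + 13·10
1 = 13·96 − 29·43
1 = −29·2155 + 651·96
1 = 651·8716 − 2633·2155
2155⁻¹ ≡ 6083 (mod 8716), so k ≡ 6083·2438 ≡ 4438 (mod 8716).
x = 706 + 2155·4438 = 9564596.

9564596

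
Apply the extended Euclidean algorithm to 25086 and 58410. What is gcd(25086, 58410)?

6

Repeated division:
58410 = 2*25086 + 8238
25086 = 3*8238 + 372
8238 = 22*372 + 54
372 = 6*54 + 48
54 = 1*48 + 6
48 = 8*6 + 0
gcd(25086, 58410) = 6.
Back-substituting:
6 = 54 − 48
6 = −372 + 7·54
6 = 7·8238 − 155·372
6 = −155·25086 + 472·8238
6 = 472·58410 − 1099·25086
So 6 = (472)·58410 + (-1099)·25086.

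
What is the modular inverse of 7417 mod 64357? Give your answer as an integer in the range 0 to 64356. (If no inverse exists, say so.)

49181

gcd(64357, 7417) by repeated division:
64357 = 8*7417 + 5021
7417 = 1*5021 + 2396
5021 = 2*2396 + 229
2396 = 10*229 + 106
229 = 2*106 + 17
106 = 6*17 + 4
17 = 4*4 + 1
4 = 4*1 + 0
The gcd is 1. Working backward:
1 = 17 − 4·4
1 = −4·106 + 25·17
1 = 25·229 − 54·106
1 = −54·2396 + 565·229
1 = 565·5021 − 1184·2396
1 = −1184·7417 + 1749·5021
1 = 1749·64357 − 15176·7417
Hence 7417⁻¹ ≡ -15176 ≡ 49181 (mod 64357).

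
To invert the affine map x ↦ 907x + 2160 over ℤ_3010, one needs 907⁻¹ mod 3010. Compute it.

gcd(3010, 907) by repeated division:
3010 = 3·907 + 289
907 = 3·289 + 40
289 = 7·40 + 9
40 = 4·9 + 4
9 = 2·4 + 1
4 = 4·1 + 0
The gcd is 1. Working backward:
1 = 9 − 2·4
1 = −2·40 + 9·9
1 = 9·289 − 65·40
1 = −65·907 + 204·289
1 = 204·3010 − 677·907
Hence 907⁻¹ ≡ -677 ≡ 2333 (mod 3010).

2333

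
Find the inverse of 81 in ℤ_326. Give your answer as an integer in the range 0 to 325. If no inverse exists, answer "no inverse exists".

161

gcd(326, 81) by repeated division:
326 = 4×81 + 2
81 = 40×2 + 1
2 = 2×1 + 0
The gcd is 1. Working backward:
1 = 81 − 40·2
1 = −40·326 + 161·81
So 81·161 ≡ 1 (mod 326).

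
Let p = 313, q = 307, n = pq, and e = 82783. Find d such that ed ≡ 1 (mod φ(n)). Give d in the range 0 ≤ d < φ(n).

21007

φ(n) = (p−1)(q−1) = 312·306 = 95472.
Need d with 82783·d ≡ 1 (mod 95472). Apply the extended Euclidean algorithm:
95472 = 1·82783 + 12689
82783 = 6·12689 + 6649
12689 = 1·6649 + 6040
6649 = 1·6040 + 609
6040 = 9·609 + 559
609 = 1·559 + 50
559 = 11·50 + 9
50 = 5·9 + 5
9 = 1·5 + 4
5 = 1·4 + 1
4 = 4·1 + 0
Back-substitute:
1 = 5 − 4
1 = −9 + 2·5
1 = 2·50 − 11·9
1 = −11·559 + 123·50
1 = 123·609 − 134·559
1 = −134·6040 + 1329·609
1 = 1329·6649 − 1463·6040
1 = −1463·12689 + 2792·6649
1 = 2792·82783 − 18215·12689
1 = −18215·95472 + 21007·82783
So 82783·21007 ≡ 1 (mod 95472), hence d = 21007.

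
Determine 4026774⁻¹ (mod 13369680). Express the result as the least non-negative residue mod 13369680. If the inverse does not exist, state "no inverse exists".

Euclidean algorithm on 13369680, 4026774:
13369680 = 3×4026774 + 1289358
4026774 = 3×1289358 + 158700
1289358 = 8×158700 + 19758
158700 = 8×19758 + 636
19758 = 31×636 + 42
636 = 15×42 + 6
42 = 7×6 + 0
gcd(4026774, 13369680) = 6 ≠ 1, so 4026774 has no multiplicative inverse modulo 13369680.

no inverse exists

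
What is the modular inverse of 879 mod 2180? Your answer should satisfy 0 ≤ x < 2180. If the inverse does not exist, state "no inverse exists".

1059

Extended Euclidean algorithm:
2180 = 2×879 + 422
879 = 2×422 + 35
422 = 12×35 + 2
35 = 17×2 + 1
2 = 2×1 + 0
Since gcd(879, 2180) = 1, back-substitute to write 1 as a combination:
1 = 35 − 17·2
1 = −17·422 + 205·35
1 = 205·879 − 427·422
1 = −427·2180 + 1059·879
So 879·1059 ≡ 1 (mod 2180).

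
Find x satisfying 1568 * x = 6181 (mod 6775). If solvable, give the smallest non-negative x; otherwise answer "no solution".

First find gcd(1568, 6775):
6775 = 4·1568 + 503
1568 = 3·503 + 59
503 = 8·59 + 31
59 = 1·31 + 28
31 = 1·28 + 3
28 = 9·3 + 1
3 = 3·1 + 0
gcd = 1, so a unique solution mod 6775 exists.
Back-substitute for the Bézout coefficients:
1 = 28 − 9·3
1 = −9·31 + 10·28
1 = 10·59 − 19·31
1 = −19·503 + 162·59
1 = 162·1568 − 505·503
1 = −505·6775 + 2182·1568
So 1568·(2182) ≡ 1 (mod 6775), giving 1568⁻¹ ≡ 2182.
x ≡ 1568⁻¹·6181 ≡ 2182·6181 ≡ 4692 (mod 6775).

4692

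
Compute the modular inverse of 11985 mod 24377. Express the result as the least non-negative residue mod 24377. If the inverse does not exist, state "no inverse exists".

7367

Apply the Euclidean algorithm to 24377 and 11985:
24377 = 2*11985 + 407
11985 = 29*407 + 182
407 = 2*182 + 43
182 = 4*43 + 10
43 = 4*10 + 3
10 = 3*3 + 1
3 = 3*1 + 0
gcd = 1, so the inverse exists. Back-substitute:
1 = 10 − 3·3
1 = −3·43 + 13·10
1 = 13·182 − 55·43
1 = −55·407 + 123·182
1 = 123·11985 − 3622·407
1 = −3622·24377 + 7367·11985
So 11985·7367 ≡ 1 (mod 24377).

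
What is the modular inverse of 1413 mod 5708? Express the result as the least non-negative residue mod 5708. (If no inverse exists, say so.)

gcd(5708, 1413) by repeated division:
5708 = 4*1413 + 56
1413 = 25*56 + 13
56 = 4*13 + 4
13 = 3*4 + 1
4 = 4*1 + 0
Since gcd(1413, 5708) = 1, back-substitute to write 1 as a combination:
1 = 13 − 3·4
1 = −3·56 + 13·13
1 = 13·1413 − 328·56
1 = −328·5708 + 1325·1413
So 1413·1325 ≡ 1 (mod 5708).

1325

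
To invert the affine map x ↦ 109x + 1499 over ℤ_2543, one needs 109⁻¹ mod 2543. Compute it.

70

Extended Euclidean algorithm:
2543 = 23·109 + 36
109 = 3·36 + 1
36 = 36·1 + 0
Since gcd(109, 2543) = 1, back-substitute to write 1 as a combination:
1 = 109 − 3·36
1 = −3·2543 + 70·109
So 109·70 ≡ 1 (mod 2543).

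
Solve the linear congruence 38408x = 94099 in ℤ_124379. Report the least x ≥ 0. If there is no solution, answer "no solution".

First find gcd(38408, 124379):
124379 = 3×38408 + 9155
38408 = 4×9155 + 1788
9155 = 5×1788 + 215
1788 = 8×215 + 68
215 = 3×68 + 11
68 = 6×11 + 2
11 = 5×2 + 1
2 = 2×1 + 0
gcd = 1, so a unique solution mod 124379 exists.
Back-substitute for the Bézout coefficients:
1 = 11 − 5·2
1 = −5·68 + 31·11
1 = 31·215 − 98·68
1 = −98·1788 + 815·215
1 = 815·9155 − 4173·1788
1 = −4173·38408 + 17507·9155
1 = 17507·124379 − 56694·38408
So 38408·(-56694) ≡ 1 (mod 124379), giving 38408⁻¹ ≡ 67685.
x ≡ 38408⁻¹·94099 ≡ 67685·94099 ≡ 15362 (mod 124379).

15362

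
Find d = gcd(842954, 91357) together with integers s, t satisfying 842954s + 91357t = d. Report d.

Repeated division:
842954 = 9*91357 + 20741
91357 = 4*20741 + 8393
20741 = 2*8393 + 3955
8393 = 2*3955 + 483
3955 = 8*483 + 91
483 = 5*91 + 28
91 = 3*28 + 7
28 = 4*7 + 0
gcd(842954, 91357) = 7.
Working backward:
7 = 91 − 3·28
7 = −3·483 + 16·91
7 = 16·3955 − 131·483
7 = −131·8393 + 278·3955
7 = 278·20741 − 687·8393
7 = −687·91357 + 3026·20741
7 = 3026·842954 − 27921·91357
So 7 = (3026)·842954 + (-27921)·91357.

7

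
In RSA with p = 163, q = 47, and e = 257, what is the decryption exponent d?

φ(n) = (p−1)(q−1) = 162·46 = 7452.
Need d with 257·d ≡ 1 (mod 7452). Apply the extended Euclidean algorithm:
7452 = 28×257 + 256
257 = 1×256 + 1
256 = 256×1 + 0
Back-substitute:
1 = 257 − 256
1 = −7452 + 29·257
So 257·29 ≡ 1 (mod 7452), hence d = 29.

29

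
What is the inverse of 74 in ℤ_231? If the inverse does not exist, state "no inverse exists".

gcd(231, 74) by repeated division:
231 = 3·74 + 9
74 = 8·9 + 2
9 = 4·2 + 1
2 = 2·1 + 0
The gcd is 1. Working backward:
1 = 9 − 4·2
1 = −4·74 + 33·9
1 = 33·231 − 103·74
So 74·(-103) ≡ 1 (mod 231), and -103 ≡ 128 (mod 231).

128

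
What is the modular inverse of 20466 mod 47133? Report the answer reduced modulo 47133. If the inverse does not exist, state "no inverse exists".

no inverse exists

Euclidean algorithm on 47133, 20466:
47133 = 2*20466 + 6201
20466 = 3*6201 + 1863
6201 = 3*1863 + 612
1863 = 3*612 + 27
612 = 22*27 + 18
27 = 1*18 + 9
18 = 2*9 + 0
The gcd is 9, not 1, hence no inverse exists.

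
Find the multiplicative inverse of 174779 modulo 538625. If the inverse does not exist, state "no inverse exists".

239569

Extended Euclidean algorithm:
538625 = 3*174779 + 14288
174779 = 12*14288 + 3323
14288 = 4*3323 + 996
3323 = 3*996 + 335
996 = 2*335 + 326
335 = 1*326 + 9
326 = 36*9 + 2
9 = 4*2 + 1
2 = 2*1 + 0
The gcd is 1. Working backward:
1 = 9 − 4·2
1 = −4·326 + 145·9
1 = 145·335 − 149·326
1 = −149·996 + 443·335
1 = 443·3323 − 1478·996
1 = −1478·14288 + 6355·3323
1 = 6355·174779 − 77738·14288
1 = −77738·538625 + 239569·174779
So 174779·239569 ≡ 1 (mod 538625).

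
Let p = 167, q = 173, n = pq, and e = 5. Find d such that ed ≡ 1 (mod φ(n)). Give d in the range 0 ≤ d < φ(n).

11421

φ(n) = (p−1)(q−1) = 166·172 = 28552.
Need d with 5·d ≡ 1 (mod 28552). Apply the extended Euclidean algorithm:
28552 = 5710·5 + 2
5 = 2·2 + 1
2 = 2·1 + 0
Back-substitute:
1 = 5 − 2·2
1 = −2·28552 + 11421·5
So 5·11421 ≡ 1 (mod 28552), hence d = 11421.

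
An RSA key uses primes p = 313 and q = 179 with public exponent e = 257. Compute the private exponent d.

φ(n) = (p−1)(q−1) = 312·178 = 55536.
Need d with 257·d ≡ 1 (mod 55536). Apply the extended Euclidean algorithm:
55536 = 216*257 + 24
257 = 10*24 + 17
24 = 1*17 + 7
17 = 2*7 + 3
7 = 2*3 + 1
3 = 3*1 + 0
Back-substitute:
1 = 7 − 2·3
1 = −2·17 + 5·7
1 = 5·24 − 7·17
1 = −7·257 + 75·24
1 = 75·55536 − 16207·257
So 257·(-16207) ≡ 1 (mod 55536), hence d ≡ -16207 ≡ 39329 (mod 55536).

39329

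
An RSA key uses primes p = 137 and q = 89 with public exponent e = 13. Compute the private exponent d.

7365

φ(n) = (p−1)(q−1) = 136·88 = 11968.
Need d with 13·d ≡ 1 (mod 11968). Apply the extended Euclidean algorithm:
11968 = 920*13 + 8
13 = 1*8 + 5
8 = 1*5 + 3
5 = 1*3 + 2
3 = 1*2 + 1
2 = 2*1 + 0
Back-substitute:
1 = 3 − 2
1 = −5 + 2·3
1 = 2·8 − 3·5
1 = −3·13 + 5·8
1 = 5·11968 − 4603·13
So 13·(-4603) ≡ 1 (mod 11968), hence d ≡ -4603 ≡ 7365 (mod 11968).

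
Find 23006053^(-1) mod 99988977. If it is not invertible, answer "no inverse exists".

97374775

gcd(99988977, 23006053) by repeated division:
99988977 = 4·23006053 + 7964765
23006053 = 2·7964765 + 7076523
7964765 = 1·7076523 + 888242
7076523 = 7·888242 + 858829
888242 = 1·858829 + 29413
858829 = 29·29413 + 5852
29413 = 5·5852 + 153
5852 = 38·153 + 38
153 = 4·38 + 1
38 = 38·1 + 0
Since gcd(23006053, 99988977) = 1, back-substitute to write 1 as a combination:
1 = 153 − 4·38
1 = −4·5852 + 153·153
1 = 153·29413 − 769·5852
1 = −769·858829 + 22454·29413
1 = 22454·888242 − 23223·858829
1 = −23223·7076523 + 185015·888242
1 = 185015·7964765 − 208238·7076523
1 = −208238·23006053 + 601491·7964765
1 = 601491·99988977 − 2614202·23006053
Hence 23006053⁻¹ ≡ -2614202 ≡ 97374775 (mod 99988977).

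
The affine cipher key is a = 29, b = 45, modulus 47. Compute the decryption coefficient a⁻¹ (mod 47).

13

Apply the Euclidean algorithm to 47 and 29:
47 = 1×29 + 18
29 = 1×18 + 11
18 = 1×11 + 7
11 = 1×7 + 4
7 = 1×4 + 3
4 = 1×3 + 1
3 = 3×1 + 0
The gcd is 1. Working backward:
1 = 4 − 3
1 = −7 + 2·4
1 = 2·11 − 3·7
1 = −3·18 + 5·11
1 = 5·29 − 8·18
1 = −8·47 + 13·29
So 29·13 ≡ 1 (mod 47).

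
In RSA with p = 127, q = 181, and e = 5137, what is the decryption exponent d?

φ(n) = (p−1)(q−1) = 126·180 = 22680.
Need d with 5137·d ≡ 1 (mod 22680). Apply the extended Euclidean algorithm:
22680 = 4×5137 + 2132
5137 = 2×2132 + 873
2132 = 2×873 + 386
873 = 2×386 + 101
386 = 3×101 + 83
101 = 1×83 + 18
83 = 4×18 + 11
18 = 1×11 + 7
11 = 1×7 + 4
7 = 1×4 + 3
4 = 1×3 + 1
3 = 3×1 + 0
Back-substitute:
1 = 4 − 3
1 = −7 + 2·4
1 = 2·11 − 3·7
1 = −3·18 + 5·11
1 = 5·83 − 23·18
1 = −23·101 + 28·83
1 = 28·386 − 107·101
1 = −107·873 + 242·386
1 = 242·2132 − 591·873
1 = −591·5137 + 1424·2132
1 = 1424·22680 − 6287·5137
So 5137·(-6287) ≡ 1 (mod 22680), hence d ≡ -6287 ≡ 16393 (mod 22680).

16393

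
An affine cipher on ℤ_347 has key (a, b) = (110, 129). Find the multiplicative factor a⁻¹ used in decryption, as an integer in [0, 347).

gcd(347, 110) by repeated division:
347 = 3·110 + 17
110 = 6·17 + 8
17 = 2·8 + 1
8 = 8·1 + 0
gcd = 1, so the inverse exists. Back-substitute:
1 = 17 − 2·8
1 = −2·110 + 13·17
1 = 13·347 − 41·110
So 110·(-41) ≡ 1 (mod 347), and -41 ≡ 306 (mod 347).

306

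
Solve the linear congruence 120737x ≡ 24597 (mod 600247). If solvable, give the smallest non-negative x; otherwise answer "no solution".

First find gcd(120737, 600247):
600247 = 4·120737 + 117299
120737 = 1·117299 + 3438
117299 = 34·3438 + 407
3438 = 8·407 + 182
407 = 2·182 + 43
182 = 4·43 + 10
43 = 4·10 + 3
10 = 3·3 + 1
3 = 3·1 + 0
gcd = 1, so a unique solution mod 600247 exists.
Back-substitute for the Bézout coefficients:
1 = 10 − 3·3
1 = −3·43 + 13·10
1 = 13·182 − 55·43
1 = −55·407 + 123·182
1 = 123·3438 − 1039·407
1 = −1039·117299 + 35449·3438
1 = 35449·120737 − 36488·117299
1 = −36488·600247 + 181401·120737
So 120737·(181401) ≡ 1 (mod 600247), giving 120737⁻¹ ≡ 181401.
x ≡ 120737⁻¹·24597 ≡ 181401·24597 ≡ 284446 (mod 600247).

284446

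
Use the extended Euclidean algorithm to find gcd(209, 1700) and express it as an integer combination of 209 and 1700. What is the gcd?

Apply Euclid's algorithm to 1700 and 209:
1700 = 8·209 + 28
209 = 7·28 + 13
28 = 2·13 + 2
13 = 6·2 + 1
2 = 2·1 + 0
gcd(209, 1700) = 1.
Back-substituting:
1 = 13 − 6·2
1 = −6·28 + 13·13
1 = 13·209 − 97·28
1 = −97·1700 + 789·209
So 1 = (-97)·1700 + (789)·209.

1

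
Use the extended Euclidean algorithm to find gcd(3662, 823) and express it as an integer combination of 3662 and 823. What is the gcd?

1

Apply Euclid's algorithm to 3662 and 823:
3662 = 4*823 + 370
823 = 2*370 + 83
370 = 4*83 + 38
83 = 2*38 + 7
38 = 5*7 + 3
7 = 2*3 + 1
3 = 3*1 + 0
gcd(3662, 823) = 1.
Express as a combination:
1 = 7 − 2·3
1 = −2·38 + 11·7
1 = 11·83 − 24·38
1 = −24·370 + 107·83
1 = 107·823 − 238·370
1 = −238·3662 + 1059·823
So 1 = (-238)·3662 + (1059)·823.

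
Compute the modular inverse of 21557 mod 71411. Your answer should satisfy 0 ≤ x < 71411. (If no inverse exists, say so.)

16878

Apply the Euclidean algorithm to 71411 and 21557:
71411 = 3*21557 + 6740
21557 = 3*6740 + 1337
6740 = 5*1337 + 55
1337 = 24*55 + 17
55 = 3*17 + 4
17 = 4*4 + 1
4 = 4*1 + 0
gcd = 1, so the inverse exists. Back-substitute:
1 = 17 − 4·4
1 = −4·55 + 13·17
1 = 13·1337 − 316·55
1 = −316·6740 + 1593·1337
1 = 1593·21557 − 5095·6740
1 = −5095·71411 + 16878·21557
So 21557·16878 ≡ 1 (mod 71411).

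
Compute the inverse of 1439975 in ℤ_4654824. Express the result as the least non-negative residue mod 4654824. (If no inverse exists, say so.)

1077743

gcd(4654824, 1439975) by repeated division:
4654824 = 3*1439975 + 334899
1439975 = 4*334899 + 100379
334899 = 3*100379 + 33762
100379 = 2*33762 + 32855
33762 = 1*32855 + 907
32855 = 36*907 + 203
907 = 4*203 + 95
203 = 2*95 + 13
95 = 7*13 + 4
13 = 3*4 + 1
4 = 4*1 + 0
Since gcd(1439975, 4654824) = 1, back-substitute to write 1 as a combination:
1 = 13 − 3·4
1 = −3·95 + 22·13
1 = 22·203 − 47·95
1 = −47·907 + 210·203
1 = 210·32855 − 7607·907
1 = −7607·33762 + 7817·32855
1 = 7817·100379 − 23241·33762
1 = −23241·334899 + 77540·100379
1 = 77540·1439975 − 333401·334899
1 = −333401·4654824 + 1077743·1439975
So 1439975·1077743 ≡ 1 (mod 4654824).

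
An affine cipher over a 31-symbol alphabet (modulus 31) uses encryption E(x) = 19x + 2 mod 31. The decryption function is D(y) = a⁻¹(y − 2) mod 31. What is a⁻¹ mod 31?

18

gcd(31, 19) by repeated division:
31 = 1×19 + 12
19 = 1×12 + 7
12 = 1×7 + 5
7 = 1×5 + 2
5 = 2×2 + 1
2 = 2×1 + 0
The gcd is 1. Working backward:
1 = 5 − 2·2
1 = −2·7 + 3·5
1 = 3·12 − 5·7
1 = −5·19 + 8·12
1 = 8·31 − 13·19
Hence 19⁻¹ ≡ -13 ≡ 18 (mod 31).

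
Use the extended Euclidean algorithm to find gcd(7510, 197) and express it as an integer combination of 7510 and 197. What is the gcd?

1

Apply Euclid's algorithm to 7510 and 197:
7510 = 38*197 + 24
197 = 8*24 + 5
24 = 4*5 + 4
5 = 1*4 + 1
4 = 4*1 + 0
gcd(7510, 197) = 1.
Express as a combination:
1 = 5 − 4
1 = −24 + 5·5
1 = 5·197 − 41·24
1 = −41·7510 + 1563·197
So 1 = (-41)·7510 + (1563)·197.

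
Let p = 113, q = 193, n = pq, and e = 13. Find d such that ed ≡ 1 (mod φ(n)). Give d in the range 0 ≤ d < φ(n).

φ(n) = (p−1)(q−1) = 112·192 = 21504.
Need d with 13·d ≡ 1 (mod 21504). Apply the extended Euclidean algorithm:
21504 = 1654·13 + 2
13 = 6·2 + 1
2 = 2·1 + 0
Back-substitute:
1 = 13 − 6·2
1 = −6·21504 + 9925·13
So 13·9925 ≡ 1 (mod 21504), hence d = 9925.

9925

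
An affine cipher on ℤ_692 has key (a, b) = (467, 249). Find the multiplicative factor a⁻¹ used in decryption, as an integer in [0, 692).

Extended Euclidean algorithm:
692 = 1×467 + 225
467 = 2×225 + 17
225 = 13×17 + 4
17 = 4×4 + 1
4 = 4×1 + 0
gcd = 1, so the inverse exists. Back-substitute:
1 = 17 − 4·4
1 = −4·225 + 53·17
1 = 53·467 − 110·225
1 = −110·692 + 163·467
So 467·163 ≡ 1 (mod 692).

163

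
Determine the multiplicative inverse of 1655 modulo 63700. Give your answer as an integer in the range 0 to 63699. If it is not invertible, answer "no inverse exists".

no inverse exists

Euclidean algorithm on 63700, 1655:
63700 = 38×1655 + 810
1655 = 2×810 + 35
810 = 23×35 + 5
35 = 7×5 + 0
The gcd is 5, not 1, hence no inverse exists.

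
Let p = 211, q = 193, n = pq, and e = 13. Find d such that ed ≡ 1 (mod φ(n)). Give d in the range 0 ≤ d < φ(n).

φ(n) = (p−1)(q−1) = 210·192 = 40320.
Need d with 13·d ≡ 1 (mod 40320). Apply the extended Euclidean algorithm:
40320 = 3101*13 + 7
13 = 1*7 + 6
7 = 1*6 + 1
6 = 6*1 + 0
Back-substitute:
1 = 7 − 6
1 = −13 + 2·7
1 = 2·40320 − 6203·13
So 13·(-6203) ≡ 1 (mod 40320), hence d ≡ -6203 ≡ 34117 (mod 40320).

34117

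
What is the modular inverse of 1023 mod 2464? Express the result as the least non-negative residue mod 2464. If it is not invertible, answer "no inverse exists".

Compute gcd(1023, 2464):
2464 = 2×1023 + 418
1023 = 2×418 + 187
418 = 2×187 + 44
187 = 4×44 + 11
44 = 4×11 + 0
Since gcd = 11 > 1, 1023 is not a unit mod 2464.

no inverse exists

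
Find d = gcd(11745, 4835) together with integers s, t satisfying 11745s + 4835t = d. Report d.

Repeated division:
11745 = 2·4835 + 2075
4835 = 2·2075 + 685
2075 = 3·685 + 20
685 = 34·20 + 5
20 = 4·5 + 0
gcd(11745, 4835) = 5.
Back-substituting:
5 = 685 − 34·20
5 = −34·2075 + 103·685
5 = 103·4835 − 240·2075
5 = −240·11745 + 583·4835
So 5 = (-240)·11745 + (583)·4835.

5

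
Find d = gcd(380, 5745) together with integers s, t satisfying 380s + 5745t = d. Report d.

5

Euclidean algorithm:
5745 = 15×380 + 45
380 = 8×45 + 20
45 = 2×20 + 5
20 = 4×5 + 0
gcd(380, 5745) = 5.
Back-substituting:
5 = 45 − 2·20
5 = −2·380 + 17·45
5 = 17·5745 − 257·380
So 5 = (17)·5745 + (-257)·380.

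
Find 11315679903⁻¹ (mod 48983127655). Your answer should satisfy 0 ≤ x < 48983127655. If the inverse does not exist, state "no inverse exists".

Compute gcd(11315679903, 48983127655):
48983127655 = 4×11315679903 + 3720408043
11315679903 = 3×3720408043 + 154455774
3720408043 = 24×154455774 + 13469467
154455774 = 11×13469467 + 6291637
13469467 = 2×6291637 + 886193
6291637 = 7×886193 + 88286
886193 = 10×88286 + 3333
88286 = 26×3333 + 1628
3333 = 2×1628 + 77
1628 = 21×77 + 11
77 = 7×11 + 0
The gcd is 11, not 1, hence no inverse exists.

no inverse exists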